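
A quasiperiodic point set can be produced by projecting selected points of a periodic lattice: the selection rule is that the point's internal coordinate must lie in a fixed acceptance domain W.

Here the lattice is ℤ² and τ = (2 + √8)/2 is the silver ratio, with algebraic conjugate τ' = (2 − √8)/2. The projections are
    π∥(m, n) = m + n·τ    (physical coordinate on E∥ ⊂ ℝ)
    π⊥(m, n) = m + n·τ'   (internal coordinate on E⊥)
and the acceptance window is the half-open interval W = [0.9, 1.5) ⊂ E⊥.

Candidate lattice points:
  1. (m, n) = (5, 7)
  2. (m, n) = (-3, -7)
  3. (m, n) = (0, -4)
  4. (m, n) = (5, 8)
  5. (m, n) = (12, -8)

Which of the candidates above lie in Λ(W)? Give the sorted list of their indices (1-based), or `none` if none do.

Compute τ' = (2−√8)/2 = -0.4142, so π⊥(m,n) = m -0.4142·n.
#1 (5,7): internal coord 5 + (7)·τ' = +2.1005; +2.1005 ∉ [0.9, 1.5) → out
#2 (-3,-7): internal coord -3 + (-7)·τ' = -0.1005; -0.1005 ∉ [0.9, 1.5) → out
#3 (0,-4): internal coord 0 + (-4)·τ' = +1.6569; +1.6569 ∉ [0.9, 1.5) → out
#4 (5,8): internal coord 5 + (8)·τ' = +1.6863; +1.6863 ∉ [0.9, 1.5) → out
#5 (12,-8): internal coord 12 + (-8)·τ' = +15.3137; +15.3137 ∉ [0.9, 1.5) → out

none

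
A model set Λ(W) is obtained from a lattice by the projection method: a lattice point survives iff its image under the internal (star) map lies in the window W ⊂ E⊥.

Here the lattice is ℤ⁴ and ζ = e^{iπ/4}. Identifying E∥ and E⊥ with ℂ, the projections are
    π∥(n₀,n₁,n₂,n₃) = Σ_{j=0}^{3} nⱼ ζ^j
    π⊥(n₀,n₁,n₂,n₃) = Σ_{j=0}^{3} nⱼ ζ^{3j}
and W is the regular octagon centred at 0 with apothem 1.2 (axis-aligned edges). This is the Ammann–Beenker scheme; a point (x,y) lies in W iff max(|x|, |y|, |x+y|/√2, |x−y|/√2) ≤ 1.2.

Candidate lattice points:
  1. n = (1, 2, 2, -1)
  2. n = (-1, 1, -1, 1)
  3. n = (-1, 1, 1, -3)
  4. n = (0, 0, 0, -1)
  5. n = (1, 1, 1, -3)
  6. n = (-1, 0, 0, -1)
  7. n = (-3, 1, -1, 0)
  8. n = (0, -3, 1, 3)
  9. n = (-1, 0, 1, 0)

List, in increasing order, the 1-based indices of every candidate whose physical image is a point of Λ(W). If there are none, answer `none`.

4

Internal map: ζ^{3j} for j=0..3 gives (1,0), (−√2/2,√2/2), (0,−1), (√2/2,√2/2).
candidate 1: n = (1, 2, 2, -1) → π⊥ ≈ (-1.12132, -1.29289); max(|x|,|y|,|x±y|/√2) = 1.70711 > 1.2 ⇒ ∉ W
candidate 2: n = (-1, 1, -1, 1) → π⊥ ≈ (-1.00000, +2.41421); max(|x|,|y|,|x±y|/√2) = 2.41421 > 1.2 ⇒ ∉ W
candidate 3: n = (-1, 1, 1, -3) → π⊥ ≈ (-3.82843, -2.41421); max(|x|,|y|,|x±y|/√2) = 4.41421 > 1.2 ⇒ ∉ W
candidate 4: n = (0, 0, 0, -1) → π⊥ ≈ (-0.70711, -0.70711); max(|x|,|y|,|x±y|/√2) = 1.00000 ≤ 1.2 ⇒ ∈ W
candidate 5: n = (1, 1, 1, -3) → π⊥ ≈ (-1.82843, -2.41421); max(|x|,|y|,|x±y|/√2) = 3.00000 > 1.2 ⇒ ∉ W
candidate 6: n = (-1, 0, 0, -1) → π⊥ ≈ (-1.70711, -0.70711); max(|x|,|y|,|x±y|/√2) = 1.70711 > 1.2 ⇒ ∉ W
candidate 7: n = (-3, 1, -1, 0) → π⊥ ≈ (-3.70711, +1.70711); max(|x|,|y|,|x±y|/√2) = 3.82843 > 1.2 ⇒ ∉ W
candidate 8: n = (0, -3, 1, 3) → π⊥ ≈ (+4.24264, -1.00000); max(|x|,|y|,|x±y|/√2) = 4.24264 > 1.2 ⇒ ∉ W
candidate 9: n = (-1, 0, 1, 0) → π⊥ ≈ (-1.00000, -1.00000); max(|x|,|y|,|x±y|/√2) = 1.41421 > 1.2 ⇒ ∉ W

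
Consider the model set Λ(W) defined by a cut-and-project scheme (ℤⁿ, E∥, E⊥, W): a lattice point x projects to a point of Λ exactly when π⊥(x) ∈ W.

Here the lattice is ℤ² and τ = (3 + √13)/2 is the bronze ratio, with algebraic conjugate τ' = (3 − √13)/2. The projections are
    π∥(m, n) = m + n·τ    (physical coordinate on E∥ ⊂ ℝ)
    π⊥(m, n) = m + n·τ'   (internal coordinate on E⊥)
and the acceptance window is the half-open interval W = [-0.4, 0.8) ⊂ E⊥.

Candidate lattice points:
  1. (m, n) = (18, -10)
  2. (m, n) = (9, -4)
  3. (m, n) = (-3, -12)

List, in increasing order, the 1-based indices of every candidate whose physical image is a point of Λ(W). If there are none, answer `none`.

3

τ' = (3−√13)/2 ≈ -0.3028.
#1 (18,-10): internal coord 18 + (-10)·τ' = +21.0278; +21.0278 ∉ [-0.4, 0.8) → out
#2 (9,-4): internal coord 9 + (-4)·τ' = +10.2111; +10.2111 ∉ [-0.4, 0.8) → out
#3 (-3,-12): internal coord -3 + (-12)·τ' = +0.6333; +0.6333 ∈ [-0.4, 0.8) → IN Λ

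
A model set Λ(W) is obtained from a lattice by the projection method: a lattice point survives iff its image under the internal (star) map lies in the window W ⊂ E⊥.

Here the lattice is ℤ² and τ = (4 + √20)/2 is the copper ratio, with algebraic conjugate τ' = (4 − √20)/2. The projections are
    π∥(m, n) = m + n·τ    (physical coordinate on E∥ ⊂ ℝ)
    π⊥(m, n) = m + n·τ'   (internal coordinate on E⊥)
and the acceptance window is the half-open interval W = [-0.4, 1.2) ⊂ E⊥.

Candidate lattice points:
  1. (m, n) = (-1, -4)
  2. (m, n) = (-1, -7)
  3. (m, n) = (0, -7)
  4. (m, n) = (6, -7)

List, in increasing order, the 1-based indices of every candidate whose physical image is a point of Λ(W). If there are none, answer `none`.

τ' = (4−√20)/2 ≈ -0.236068.
#1 (-1,-4): internal coord -1 + (-4)·τ' = -0.055728; -0.055728 ∈ [-0.4, 1.2) → IN Λ
#2 (-1,-7): internal coord -1 + (-7)·τ' = +0.652476; +0.652476 ∈ [-0.4, 1.2) → IN Λ
#3 (0,-7): internal coord 0 + (-7)·τ' = +1.652476; +1.652476 ∉ [-0.4, 1.2) → out
#4 (6,-7): internal coord 6 + (-7)·τ' = +7.652476; +7.652476 ∉ [-0.4, 1.2) → out

1, 2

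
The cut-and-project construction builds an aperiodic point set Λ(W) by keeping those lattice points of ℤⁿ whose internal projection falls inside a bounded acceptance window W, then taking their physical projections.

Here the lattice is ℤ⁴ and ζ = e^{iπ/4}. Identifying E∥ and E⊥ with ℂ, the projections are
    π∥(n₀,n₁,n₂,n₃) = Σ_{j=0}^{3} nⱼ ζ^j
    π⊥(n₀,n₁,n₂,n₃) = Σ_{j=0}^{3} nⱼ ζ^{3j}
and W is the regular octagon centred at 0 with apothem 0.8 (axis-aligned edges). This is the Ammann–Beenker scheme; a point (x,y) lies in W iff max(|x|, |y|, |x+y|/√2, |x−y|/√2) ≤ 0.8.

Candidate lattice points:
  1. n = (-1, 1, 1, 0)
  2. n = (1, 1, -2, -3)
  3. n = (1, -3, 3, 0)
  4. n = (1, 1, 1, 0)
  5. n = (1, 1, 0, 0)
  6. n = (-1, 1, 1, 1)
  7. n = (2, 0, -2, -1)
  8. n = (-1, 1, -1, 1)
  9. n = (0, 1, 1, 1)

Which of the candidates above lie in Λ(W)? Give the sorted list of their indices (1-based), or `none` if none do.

4, 5, 9

π⊥(n) = n₀ + n₁ζ³ + n₂ζ⁶ + n₃ζ⁹ where ζ = e^{iπ/4}.
candidate 1: n = (-1, 1, 1, 0) → π⊥ ≈ (-1.7071, -0.2929); max(|x|,|y|,|x±y|/√2) = 1.7071 > 0.8 ⇒ ∉ W
candidate 2: n = (1, 1, -2, -3) → π⊥ ≈ (-1.8284, +0.5858); max(|x|,|y|,|x±y|/√2) = 1.8284 > 0.8 ⇒ ∉ W
candidate 3: n = (1, -3, 3, 0) → π⊥ ≈ (+3.1213, -5.1213); max(|x|,|y|,|x±y|/√2) = 5.8284 > 0.8 ⇒ ∉ W
candidate 4: n = (1, 1, 1, 0) → π⊥ ≈ (+0.2929, -0.2929); max(|x|,|y|,|x±y|/√2) = 0.4142 ≤ 0.8 ⇒ ∈ W
candidate 5: n = (1, 1, 0, 0) → π⊥ ≈ (+0.2929, +0.7071); max(|x|,|y|,|x±y|/√2) = 0.7071 ≤ 0.8 ⇒ ∈ W
candidate 6: n = (-1, 1, 1, 1) → π⊥ ≈ (-1.0000, +0.4142); max(|x|,|y|,|x±y|/√2) = 1.0000 > 0.8 ⇒ ∉ W
candidate 7: n = (2, 0, -2, -1) → π⊥ ≈ (+1.2929, +1.2929); max(|x|,|y|,|x±y|/√2) = 1.8284 > 0.8 ⇒ ∉ W
candidate 8: n = (-1, 1, -1, 1) → π⊥ ≈ (-1.0000, +2.4142); max(|x|,|y|,|x±y|/√2) = 2.4142 > 0.8 ⇒ ∉ W
candidate 9: n = (0, 1, 1, 1) → π⊥ ≈ (+0.0000, +0.4142); max(|x|,|y|,|x±y|/√2) = 0.4142 ≤ 0.8 ⇒ ∈ W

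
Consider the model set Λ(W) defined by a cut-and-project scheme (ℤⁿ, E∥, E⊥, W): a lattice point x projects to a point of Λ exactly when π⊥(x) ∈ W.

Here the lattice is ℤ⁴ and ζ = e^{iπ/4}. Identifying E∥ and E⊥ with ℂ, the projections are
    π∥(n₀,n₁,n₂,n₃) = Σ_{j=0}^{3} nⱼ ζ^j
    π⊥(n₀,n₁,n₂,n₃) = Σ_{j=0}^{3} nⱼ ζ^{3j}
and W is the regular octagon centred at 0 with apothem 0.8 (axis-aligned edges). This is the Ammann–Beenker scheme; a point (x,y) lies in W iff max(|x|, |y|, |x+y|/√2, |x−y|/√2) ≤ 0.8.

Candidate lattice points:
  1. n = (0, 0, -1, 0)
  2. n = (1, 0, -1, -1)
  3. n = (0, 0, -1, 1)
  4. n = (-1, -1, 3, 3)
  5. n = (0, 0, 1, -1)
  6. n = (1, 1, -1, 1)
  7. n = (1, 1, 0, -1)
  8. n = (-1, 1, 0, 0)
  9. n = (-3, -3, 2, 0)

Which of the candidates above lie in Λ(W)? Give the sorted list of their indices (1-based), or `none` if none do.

Internal map: ζ^{3j} for j=0..3 gives (1,0), (−√2/2,√2/2), (0,−1), (√2/2,√2/2).
candidate 1: n = (0, 0, -1, 0) → π⊥ ≈ (+0.0000, +1.0000); max(|x|,|y|,|x±y|/√2) = 1.0000 > 0.8 ⇒ ∉ W
candidate 2: n = (1, 0, -1, -1) → π⊥ ≈ (+0.2929, +0.2929); max(|x|,|y|,|x±y|/√2) = 0.4142 ≤ 0.8 ⇒ ∈ W
candidate 3: n = (0, 0, -1, 1) → π⊥ ≈ (+0.7071, +1.7071); max(|x|,|y|,|x±y|/√2) = 1.7071 > 0.8 ⇒ ∉ W
candidate 4: n = (-1, -1, 3, 3) → π⊥ ≈ (+1.8284, -1.5858); max(|x|,|y|,|x±y|/√2) = 2.4142 > 0.8 ⇒ ∉ W
candidate 5: n = (0, 0, 1, -1) → π⊥ ≈ (-0.7071, -1.7071); max(|x|,|y|,|x±y|/√2) = 1.7071 > 0.8 ⇒ ∉ W
candidate 6: n = (1, 1, -1, 1) → π⊥ ≈ (+1.0000, +2.4142); max(|x|,|y|,|x±y|/√2) = 2.4142 > 0.8 ⇒ ∉ W
candidate 7: n = (1, 1, 0, -1) → π⊥ ≈ (-0.4142, +0.0000); max(|x|,|y|,|x±y|/√2) = 0.4142 ≤ 0.8 ⇒ ∈ W
candidate 8: n = (-1, 1, 0, 0) → π⊥ ≈ (-1.7071, +0.7071); max(|x|,|y|,|x±y|/√2) = 1.7071 > 0.8 ⇒ ∉ W
candidate 9: n = (-3, -3, 2, 0) → π⊥ ≈ (-0.8787, -4.1213); max(|x|,|y|,|x±y|/√2) = 4.1213 > 0.8 ⇒ ∉ W

2, 7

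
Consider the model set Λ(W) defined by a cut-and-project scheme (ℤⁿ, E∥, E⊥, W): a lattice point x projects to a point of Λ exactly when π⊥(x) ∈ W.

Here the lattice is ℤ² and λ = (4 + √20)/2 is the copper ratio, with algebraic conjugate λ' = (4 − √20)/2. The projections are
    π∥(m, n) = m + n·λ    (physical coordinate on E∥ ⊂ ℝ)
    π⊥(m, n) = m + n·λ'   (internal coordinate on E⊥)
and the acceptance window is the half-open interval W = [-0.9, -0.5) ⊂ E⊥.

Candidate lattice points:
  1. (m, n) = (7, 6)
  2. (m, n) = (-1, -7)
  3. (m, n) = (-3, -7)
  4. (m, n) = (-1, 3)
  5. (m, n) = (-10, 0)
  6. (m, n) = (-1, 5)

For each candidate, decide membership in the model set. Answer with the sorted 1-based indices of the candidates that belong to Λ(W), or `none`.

λ' = (4−√20)/2 ≈ -0.236068.
#1 (7,6): internal coord 7 + (6)·λ' = +5.583592; +5.583592 ∉ [-0.9, -0.5) → out
#2 (-1,-7): internal coord -1 + (-7)·λ' = +0.652476; +0.652476 ∉ [-0.9, -0.5) → out
#3 (-3,-7): internal coord -3 + (-7)·λ' = -1.347524; -1.347524 ∉ [-0.9, -0.5) → out
#4 (-1,3): internal coord -1 + (3)·λ' = -1.708204; -1.708204 ∉ [-0.9, -0.5) → out
#5 (-10,0): internal coord -10 + (0)·λ' = -10.000000; -10.000000 ∉ [-0.9, -0.5) → out
#6 (-1,5): internal coord -1 + (5)·λ' = -2.180340; -2.180340 ∉ [-0.9, -0.5) → out

none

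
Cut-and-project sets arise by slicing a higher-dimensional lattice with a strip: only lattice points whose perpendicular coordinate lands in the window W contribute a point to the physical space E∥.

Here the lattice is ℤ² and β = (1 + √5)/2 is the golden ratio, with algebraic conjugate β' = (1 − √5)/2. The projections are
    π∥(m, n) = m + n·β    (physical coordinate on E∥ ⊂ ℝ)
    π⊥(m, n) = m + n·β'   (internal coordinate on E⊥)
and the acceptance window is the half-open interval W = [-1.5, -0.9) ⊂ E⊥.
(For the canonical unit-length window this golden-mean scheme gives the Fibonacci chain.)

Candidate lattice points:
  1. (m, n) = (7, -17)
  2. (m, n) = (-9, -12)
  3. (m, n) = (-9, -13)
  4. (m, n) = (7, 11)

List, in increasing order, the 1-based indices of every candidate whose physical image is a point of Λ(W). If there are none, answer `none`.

Compute β' = (1−√5)/2 = -0.618034, so π⊥(m,n) = m -0.618034·n.
#1 (7,-17): internal coord 7 + (-17)·β' = +17.506578; +17.506578 ∉ [-1.5, -0.9) → out
#2 (-9,-12): internal coord -9 + (-12)·β' = -1.583592; -1.583592 ∉ [-1.5, -0.9) → out
#3 (-9,-13): internal coord -9 + (-13)·β' = -0.965558; -0.965558 ∈ [-1.5, -0.9) → IN Λ
#4 (7,11): internal coord 7 + (11)·β' = +0.201626; +0.201626 ∉ [-1.5, -0.9) → out

3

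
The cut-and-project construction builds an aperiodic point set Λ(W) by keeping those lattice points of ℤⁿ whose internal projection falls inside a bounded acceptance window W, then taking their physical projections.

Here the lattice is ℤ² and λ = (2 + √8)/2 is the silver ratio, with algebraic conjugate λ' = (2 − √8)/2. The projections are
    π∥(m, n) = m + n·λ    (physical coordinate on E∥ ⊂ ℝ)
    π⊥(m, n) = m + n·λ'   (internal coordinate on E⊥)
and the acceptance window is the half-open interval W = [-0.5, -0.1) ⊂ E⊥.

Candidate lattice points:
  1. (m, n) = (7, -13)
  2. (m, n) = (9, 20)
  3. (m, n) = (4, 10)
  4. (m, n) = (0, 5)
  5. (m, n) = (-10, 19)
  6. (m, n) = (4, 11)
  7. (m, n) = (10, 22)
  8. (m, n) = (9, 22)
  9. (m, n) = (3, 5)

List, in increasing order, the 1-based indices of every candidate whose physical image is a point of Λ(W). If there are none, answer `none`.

Compute λ' = (2−√8)/2 = -0.4142, so π⊥(m,n) = m -0.4142·n.
[1] lift (7,-13): star map gives 12.3848; window check -0.5 ≤ 12.3848 < -0.1 is false → out
[2] lift (9,20): star map gives 0.7157; window check -0.5 ≤ 0.7157 < -0.1 is false → out
[3] lift (4,10): star map gives -0.1421; window check -0.5 ≤ -0.1421 < -0.1 is true → IN Λ
[4] lift (0,5): star map gives -2.0711; window check -0.5 ≤ -2.0711 < -0.1 is false → out
[5] lift (-10,19): star map gives -17.8701; window check -0.5 ≤ -17.8701 < -0.1 is false → out
[6] lift (4,11): star map gives -0.5563; window check -0.5 ≤ -0.5563 < -0.1 is false → out
[7] lift (10,22): star map gives 0.8873; window check -0.5 ≤ 0.8873 < -0.1 is false → out
[8] lift (9,22): star map gives -0.1127; window check -0.5 ≤ -0.1127 < -0.1 is true → IN Λ
[9] lift (3,5): star map gives 0.9289; window check -0.5 ≤ 0.9289 < -0.1 is false → out

3, 8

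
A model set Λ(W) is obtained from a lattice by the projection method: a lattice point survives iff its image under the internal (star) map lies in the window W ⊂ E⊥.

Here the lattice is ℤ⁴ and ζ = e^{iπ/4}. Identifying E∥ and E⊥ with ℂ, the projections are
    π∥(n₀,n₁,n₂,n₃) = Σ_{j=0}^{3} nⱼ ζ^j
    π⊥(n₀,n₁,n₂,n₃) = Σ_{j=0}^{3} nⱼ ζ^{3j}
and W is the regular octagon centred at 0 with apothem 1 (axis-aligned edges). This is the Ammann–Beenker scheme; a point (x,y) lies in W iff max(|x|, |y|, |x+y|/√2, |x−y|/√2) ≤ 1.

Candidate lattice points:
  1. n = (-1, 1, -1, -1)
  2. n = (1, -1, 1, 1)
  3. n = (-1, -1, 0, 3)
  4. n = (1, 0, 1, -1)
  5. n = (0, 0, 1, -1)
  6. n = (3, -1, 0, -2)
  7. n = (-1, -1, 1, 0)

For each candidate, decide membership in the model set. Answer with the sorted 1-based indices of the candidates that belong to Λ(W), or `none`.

none

π⊥(n) = n₀ + n₁ζ³ + n₂ζ⁶ + n₃ζ⁹ where ζ = e^{iπ/4}.
#1 (-1, 1, -1, -1): internal (-2.414214, 1.000000); octagon support 2.414214 vs apothem 1 → ∉ W
#2 (1, -1, 1, 1): internal (2.414214, -1.000000); octagon support 2.414214 vs apothem 1 → ∉ W
#3 (-1, -1, 0, 3): internal (1.828427, 1.414214); octagon support 2.292893 vs apothem 1 → ∉ W
#4 (1, 0, 1, -1): internal (0.292893, -1.707107); octagon support 1.707107 vs apothem 1 → ∉ W
#5 (0, 0, 1, -1): internal (-0.707107, -1.707107); octagon support 1.707107 vs apothem 1 → ∉ W
#6 (3, -1, 0, -2): internal (2.292893, -2.121320); octagon support 3.121320 vs apothem 1 → ∉ W
#7 (-1, -1, 1, 0): internal (-0.292893, -1.707107); octagon support 1.707107 vs apothem 1 → ∉ W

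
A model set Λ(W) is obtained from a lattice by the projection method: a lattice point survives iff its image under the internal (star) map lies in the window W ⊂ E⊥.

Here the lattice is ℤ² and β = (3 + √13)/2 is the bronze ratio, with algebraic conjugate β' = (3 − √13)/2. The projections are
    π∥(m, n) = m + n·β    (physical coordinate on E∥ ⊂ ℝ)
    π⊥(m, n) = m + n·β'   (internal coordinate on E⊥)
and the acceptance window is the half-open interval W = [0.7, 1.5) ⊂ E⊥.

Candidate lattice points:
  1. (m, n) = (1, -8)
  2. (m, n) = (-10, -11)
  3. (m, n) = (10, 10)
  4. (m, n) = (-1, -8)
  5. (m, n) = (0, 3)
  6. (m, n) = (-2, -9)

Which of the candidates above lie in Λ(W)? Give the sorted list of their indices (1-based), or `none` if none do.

Compute β' = (3−√13)/2 = -0.3028, so π⊥(m,n) = m -0.3028·n.
#1 (1,-8): internal coord 1 + (-8)·β' = +3.4222; +3.4222 ∉ [0.7, 1.5) → out
#2 (-10,-11): internal coord -10 + (-11)·β' = -6.6695; -6.6695 ∉ [0.7, 1.5) → out
#3 (10,10): internal coord 10 + (10)·β' = +6.9722; +6.9722 ∉ [0.7, 1.5) → out
#4 (-1,-8): internal coord -1 + (-8)·β' = +1.4222; +1.4222 ∈ [0.7, 1.5) → IN Λ
#5 (0,3): internal coord 0 + (3)·β' = -0.9083; -0.9083 ∉ [0.7, 1.5) → out
#6 (-2,-9): internal coord -2 + (-9)·β' = +0.7250; +0.7250 ∈ [0.7, 1.5) → IN Λ

4, 6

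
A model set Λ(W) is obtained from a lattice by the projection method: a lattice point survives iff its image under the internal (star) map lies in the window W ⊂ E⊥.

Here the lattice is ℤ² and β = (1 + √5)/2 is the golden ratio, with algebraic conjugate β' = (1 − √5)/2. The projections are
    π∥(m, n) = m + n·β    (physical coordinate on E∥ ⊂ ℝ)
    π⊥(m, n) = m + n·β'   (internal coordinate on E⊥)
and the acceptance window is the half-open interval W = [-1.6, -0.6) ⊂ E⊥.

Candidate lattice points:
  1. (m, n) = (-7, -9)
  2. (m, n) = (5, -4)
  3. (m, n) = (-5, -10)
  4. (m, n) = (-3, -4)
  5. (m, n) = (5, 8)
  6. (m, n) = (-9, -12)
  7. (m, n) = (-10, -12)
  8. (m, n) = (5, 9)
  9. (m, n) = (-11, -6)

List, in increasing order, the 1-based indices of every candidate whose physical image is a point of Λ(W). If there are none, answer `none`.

1, 6

Numerically β ≈ 1.61803 and β' = −1/β ≈ -0.61803.
candidate 1: (m,n)=(-7,-9) → π∥ = -7-9·β ≈ -21.56231, π⊥ = -7-9·β' ≈ -1.43769 ∈ [-1.6, -0.6) ⇒ IN Λ
candidate 2: (m,n)=(5,-4) → π∥ = 5-4·β ≈ -1.47214, π⊥ = 5-4·β' ≈ 7.47214 ∉ [-1.6, -0.6) ⇒ out
candidate 3: (m,n)=(-5,-10) → π∥ = -5-10·β ≈ -21.18034, π⊥ = -5-10·β' ≈ 1.18034 ∉ [-1.6, -0.6) ⇒ out
candidate 4: (m,n)=(-3,-4) → π∥ = -3-4·β ≈ -9.47214, π⊥ = -3-4·β' ≈ -0.52786 ∉ [-1.6, -0.6) ⇒ out
candidate 5: (m,n)=(5,8) → π∥ = 5+8·β ≈ 17.94427, π⊥ = 5+8·β' ≈ 0.05573 ∉ [-1.6, -0.6) ⇒ out
candidate 6: (m,n)=(-9,-12) → π∥ = -9-12·β ≈ -28.41641, π⊥ = -9-12·β' ≈ -1.58359 ∈ [-1.6, -0.6) ⇒ IN Λ
candidate 7: (m,n)=(-10,-12) → π∥ = -10-12·β ≈ -29.41641, π⊥ = -10-12·β' ≈ -2.58359 ∉ [-1.6, -0.6) ⇒ out
candidate 8: (m,n)=(5,9) → π∥ = 5+9·β ≈ 19.56231, π⊥ = 5+9·β' ≈ -0.56231 ∉ [-1.6, -0.6) ⇒ out
candidate 9: (m,n)=(-11,-6) → π∥ = -11-6·β ≈ -20.70820, π⊥ = -11-6·β' ≈ -7.29180 ∉ [-1.6, -0.6) ⇒ out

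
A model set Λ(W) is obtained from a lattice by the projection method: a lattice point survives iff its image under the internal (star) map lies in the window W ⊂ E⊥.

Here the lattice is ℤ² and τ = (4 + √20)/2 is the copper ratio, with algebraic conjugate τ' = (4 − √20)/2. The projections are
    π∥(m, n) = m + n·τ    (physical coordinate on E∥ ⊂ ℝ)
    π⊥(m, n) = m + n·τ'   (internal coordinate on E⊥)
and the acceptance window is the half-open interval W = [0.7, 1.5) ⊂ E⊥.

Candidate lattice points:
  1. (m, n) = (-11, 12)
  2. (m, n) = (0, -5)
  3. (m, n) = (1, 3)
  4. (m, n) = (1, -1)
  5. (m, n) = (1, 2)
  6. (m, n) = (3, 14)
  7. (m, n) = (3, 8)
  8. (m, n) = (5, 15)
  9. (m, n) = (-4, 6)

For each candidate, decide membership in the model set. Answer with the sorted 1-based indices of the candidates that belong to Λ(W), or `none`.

2, 4, 7, 8

Compute τ' = (4−√20)/2 = -0.23607, so π⊥(m,n) = m -0.23607·n.
[1] lift (-11,12): star map gives -13.83282; window check 0.7 ≤ -13.83282 < 1.5 is false → out
[2] lift (0,-5): star map gives 1.18034; window check 0.7 ≤ 1.18034 < 1.5 is true → IN Λ
[3] lift (1,3): star map gives 0.29180; window check 0.7 ≤ 0.29180 < 1.5 is false → out
[4] lift (1,-1): star map gives 1.23607; window check 0.7 ≤ 1.23607 < 1.5 is true → IN Λ
[5] lift (1,2): star map gives 0.52786; window check 0.7 ≤ 0.52786 < 1.5 is false → out
[6] lift (3,14): star map gives -0.30495; window check 0.7 ≤ -0.30495 < 1.5 is false → out
[7] lift (3,8): star map gives 1.11146; window check 0.7 ≤ 1.11146 < 1.5 is true → IN Λ
[8] lift (5,15): star map gives 1.45898; window check 0.7 ≤ 1.45898 < 1.5 is true → IN Λ
[9] lift (-4,6): star map gives -5.41641; window check 0.7 ≤ -5.41641 < 1.5 is false → out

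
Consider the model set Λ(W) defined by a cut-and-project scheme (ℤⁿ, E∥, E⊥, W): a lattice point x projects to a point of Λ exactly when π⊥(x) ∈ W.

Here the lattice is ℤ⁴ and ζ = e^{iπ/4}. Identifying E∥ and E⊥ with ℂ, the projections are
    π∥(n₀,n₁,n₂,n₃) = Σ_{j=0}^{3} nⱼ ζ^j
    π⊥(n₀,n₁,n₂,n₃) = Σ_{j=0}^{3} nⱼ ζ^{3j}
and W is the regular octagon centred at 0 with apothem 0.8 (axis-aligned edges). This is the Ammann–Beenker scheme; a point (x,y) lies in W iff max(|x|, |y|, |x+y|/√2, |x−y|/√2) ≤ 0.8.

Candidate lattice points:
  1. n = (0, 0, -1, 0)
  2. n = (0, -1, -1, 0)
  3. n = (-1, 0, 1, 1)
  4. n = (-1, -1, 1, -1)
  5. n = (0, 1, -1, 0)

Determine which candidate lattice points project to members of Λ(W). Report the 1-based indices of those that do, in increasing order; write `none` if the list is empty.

With ζ = e^{iπ/4} the internal vectors are ζ^0,ζ^3,ζ^6,ζ^9.
#1 (0, 0, -1, 0): internal (0.0000, 1.0000); octagon support 1.0000 vs apothem 0.8 → ∉ W
#2 (0, -1, -1, 0): internal (0.7071, 0.2929); octagon support 0.7071 vs apothem 0.8 → ∈ W
#3 (-1, 0, 1, 1): internal (-0.2929, -0.2929); octagon support 0.4142 vs apothem 0.8 → ∈ W
#4 (-1, -1, 1, -1): internal (-1.0000, -2.4142); octagon support 2.4142 vs apothem 0.8 → ∉ W
#5 (0, 1, -1, 0): internal (-0.7071, 1.7071); octagon support 1.7071 vs apothem 0.8 → ∉ W

2, 3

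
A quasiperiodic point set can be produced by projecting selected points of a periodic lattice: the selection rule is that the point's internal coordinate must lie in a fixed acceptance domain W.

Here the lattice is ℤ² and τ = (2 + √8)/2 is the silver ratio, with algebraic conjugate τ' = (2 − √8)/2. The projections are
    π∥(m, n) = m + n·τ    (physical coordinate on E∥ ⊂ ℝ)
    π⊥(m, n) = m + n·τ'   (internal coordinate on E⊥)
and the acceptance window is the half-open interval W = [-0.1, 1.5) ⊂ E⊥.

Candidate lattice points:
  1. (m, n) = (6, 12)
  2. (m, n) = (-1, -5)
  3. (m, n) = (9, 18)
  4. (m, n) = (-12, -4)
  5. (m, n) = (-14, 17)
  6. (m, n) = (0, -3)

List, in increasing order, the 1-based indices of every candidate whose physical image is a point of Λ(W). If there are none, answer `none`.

1, 2, 6

Compute τ' = (2−√8)/2 = -0.41421, so π⊥(m,n) = m -0.41421·n.
candidate 1: (m,n)=(6,12) → π∥ = 6+12·τ ≈ 34.97056, π⊥ = 6+12·τ' ≈ 1.02944 ∈ [-0.1, 1.5) ⇒ IN Λ
candidate 2: (m,n)=(-1,-5) → π∥ = -1-5·τ ≈ -13.07107, π⊥ = -1-5·τ' ≈ 1.07107 ∈ [-0.1, 1.5) ⇒ IN Λ
candidate 3: (m,n)=(9,18) → π∥ = 9+18·τ ≈ 52.45584, π⊥ = 9+18·τ' ≈ 1.54416 ∉ [-0.1, 1.5) ⇒ out
candidate 4: (m,n)=(-12,-4) → π∥ = -12-4·τ ≈ -21.65685, π⊥ = -12-4·τ' ≈ -10.34315 ∉ [-0.1, 1.5) ⇒ out
candidate 5: (m,n)=(-14,17) → π∥ = -14+17·τ ≈ 27.04163, π⊥ = -14+17·τ' ≈ -21.04163 ∉ [-0.1, 1.5) ⇒ out
candidate 6: (m,n)=(0,-3) → π∥ = 0-3·τ ≈ -7.24264, π⊥ = 0-3·τ' ≈ 1.24264 ∈ [-0.1, 1.5) ⇒ IN Λ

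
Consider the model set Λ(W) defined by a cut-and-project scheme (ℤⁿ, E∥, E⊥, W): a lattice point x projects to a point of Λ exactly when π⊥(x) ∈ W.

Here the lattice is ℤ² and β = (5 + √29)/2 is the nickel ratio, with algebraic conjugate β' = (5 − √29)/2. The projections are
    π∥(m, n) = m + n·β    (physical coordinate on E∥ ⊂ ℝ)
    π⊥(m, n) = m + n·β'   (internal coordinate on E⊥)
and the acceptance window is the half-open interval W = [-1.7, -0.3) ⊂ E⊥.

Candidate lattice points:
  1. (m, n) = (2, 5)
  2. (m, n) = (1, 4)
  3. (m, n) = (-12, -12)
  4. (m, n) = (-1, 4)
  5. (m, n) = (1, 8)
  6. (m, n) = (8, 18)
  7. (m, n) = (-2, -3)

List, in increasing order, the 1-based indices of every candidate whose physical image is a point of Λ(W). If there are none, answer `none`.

Compute β' = (5−√29)/2 = -0.192582, so π⊥(m,n) = m -0.192582·n.
[1] lift (2,5): star map gives 1.037088; window check -1.7 ≤ 1.037088 < -0.3 is false → out
[2] lift (1,4): star map gives 0.229670; window check -1.7 ≤ 0.229670 < -0.3 is false → out
[3] lift (-12,-12): star map gives -9.689011; window check -1.7 ≤ -9.689011 < -0.3 is false → out
[4] lift (-1,4): star map gives -1.770330; window check -1.7 ≤ -1.770330 < -0.3 is false → out
[5] lift (1,8): star map gives -0.540659; window check -1.7 ≤ -0.540659 < -0.3 is true → IN Λ
[6] lift (8,18): star map gives 4.533517; window check -1.7 ≤ 4.533517 < -0.3 is false → out
[7] lift (-2,-3): star map gives -1.422253; window check -1.7 ≤ -1.422253 < -0.3 is true → IN Λ

5, 7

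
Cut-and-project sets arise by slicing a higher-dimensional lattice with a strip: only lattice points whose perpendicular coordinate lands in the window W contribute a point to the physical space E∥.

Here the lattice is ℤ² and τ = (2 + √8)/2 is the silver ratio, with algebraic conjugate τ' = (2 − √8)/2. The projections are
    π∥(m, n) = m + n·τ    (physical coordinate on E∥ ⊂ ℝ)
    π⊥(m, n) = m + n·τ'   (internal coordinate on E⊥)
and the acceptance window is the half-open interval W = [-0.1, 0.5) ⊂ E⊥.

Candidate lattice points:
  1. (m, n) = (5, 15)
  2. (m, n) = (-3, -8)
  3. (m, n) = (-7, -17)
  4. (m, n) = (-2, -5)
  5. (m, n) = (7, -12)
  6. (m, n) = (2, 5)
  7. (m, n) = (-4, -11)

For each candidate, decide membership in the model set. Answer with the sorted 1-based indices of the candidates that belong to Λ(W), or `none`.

2, 3, 4, 6

Numerically τ ≈ 2.41421 and τ' = −1/τ ≈ -0.41421.
#1 (5,15): internal coord 5 + (15)·τ' = -1.21320; -1.21320 ∉ [-0.1, 0.5) → out
#2 (-3,-8): internal coord -3 + (-8)·τ' = +0.31371; +0.31371 ∈ [-0.1, 0.5) → IN Λ
#3 (-7,-17): internal coord -7 + (-17)·τ' = +0.04163; +0.04163 ∈ [-0.1, 0.5) → IN Λ
#4 (-2,-5): internal coord -2 + (-5)·τ' = +0.07107; +0.07107 ∈ [-0.1, 0.5) → IN Λ
#5 (7,-12): internal coord 7 + (-12)·τ' = +11.97056; +11.97056 ∉ [-0.1, 0.5) → out
#6 (2,5): internal coord 2 + (5)·τ' = -0.07107; -0.07107 ∈ [-0.1, 0.5) → IN Λ
#7 (-4,-11): internal coord -4 + (-11)·τ' = +0.55635; +0.55635 ∉ [-0.1, 0.5) → out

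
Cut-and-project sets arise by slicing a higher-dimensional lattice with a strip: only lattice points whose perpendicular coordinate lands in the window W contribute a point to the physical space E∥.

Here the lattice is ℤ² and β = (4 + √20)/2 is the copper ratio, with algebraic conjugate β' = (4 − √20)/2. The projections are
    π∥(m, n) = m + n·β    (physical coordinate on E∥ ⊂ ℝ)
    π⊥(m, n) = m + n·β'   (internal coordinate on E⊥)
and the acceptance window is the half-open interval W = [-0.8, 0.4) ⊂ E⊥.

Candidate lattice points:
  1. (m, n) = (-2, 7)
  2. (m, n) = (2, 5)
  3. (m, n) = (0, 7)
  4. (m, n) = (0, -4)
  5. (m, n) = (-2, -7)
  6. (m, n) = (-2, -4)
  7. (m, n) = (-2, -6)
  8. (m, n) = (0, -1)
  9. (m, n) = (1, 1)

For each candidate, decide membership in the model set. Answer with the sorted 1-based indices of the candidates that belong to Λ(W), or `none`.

β' = (4−√20)/2 ≈ -0.23607.
[1] lift (-2,7): star map gives -3.65248; window check -0.8 ≤ -3.65248 < 0.4 is false → out
[2] lift (2,5): star map gives 0.81966; window check -0.8 ≤ 0.81966 < 0.4 is false → out
[3] lift (0,7): star map gives -1.65248; window check -0.8 ≤ -1.65248 < 0.4 is false → out
[4] lift (0,-4): star map gives 0.94427; window check -0.8 ≤ 0.94427 < 0.4 is false → out
[5] lift (-2,-7): star map gives -0.34752; window check -0.8 ≤ -0.34752 < 0.4 is true → IN Λ
[6] lift (-2,-4): star map gives -1.05573; window check -0.8 ≤ -1.05573 < 0.4 is false → out
[7] lift (-2,-6): star map gives -0.58359; window check -0.8 ≤ -0.58359 < 0.4 is true → IN Λ
[8] lift (0,-1): star map gives 0.23607; window check -0.8 ≤ 0.23607 < 0.4 is true → IN Λ
[9] lift (1,1): star map gives 0.76393; window check -0.8 ≤ 0.76393 < 0.4 is false → out

5, 7, 8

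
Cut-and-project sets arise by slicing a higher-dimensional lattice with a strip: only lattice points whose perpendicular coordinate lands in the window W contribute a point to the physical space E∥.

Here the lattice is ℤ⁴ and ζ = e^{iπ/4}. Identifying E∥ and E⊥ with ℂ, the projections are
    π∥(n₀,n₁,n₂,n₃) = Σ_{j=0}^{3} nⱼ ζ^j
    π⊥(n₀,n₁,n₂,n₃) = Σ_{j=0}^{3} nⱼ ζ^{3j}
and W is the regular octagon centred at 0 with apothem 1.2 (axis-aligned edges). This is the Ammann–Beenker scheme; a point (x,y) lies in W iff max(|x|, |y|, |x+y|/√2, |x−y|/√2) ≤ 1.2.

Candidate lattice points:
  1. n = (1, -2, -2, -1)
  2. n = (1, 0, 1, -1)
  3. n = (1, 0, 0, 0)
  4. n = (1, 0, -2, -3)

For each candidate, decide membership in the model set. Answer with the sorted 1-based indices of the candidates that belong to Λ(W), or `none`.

Internal map: ζ^{3j} for j=0..3 gives (1,0), (−√2/2,√2/2), (0,−1), (√2/2,√2/2).
#1 (1, -2, -2, -1): internal (1.70711, -0.12132); octagon support 1.70711 vs apothem 1.2 → ∉ W
#2 (1, 0, 1, -1): internal (0.29289, -1.70711); octagon support 1.70711 vs apothem 1.2 → ∉ W
#3 (1, 0, 0, 0): internal (1.00000, 0.00000); octagon support 1.00000 vs apothem 1.2 → ∈ W
#4 (1, 0, -2, -3): internal (-1.12132, -0.12132); octagon support 1.12132 vs apothem 1.2 → ∈ W

3, 4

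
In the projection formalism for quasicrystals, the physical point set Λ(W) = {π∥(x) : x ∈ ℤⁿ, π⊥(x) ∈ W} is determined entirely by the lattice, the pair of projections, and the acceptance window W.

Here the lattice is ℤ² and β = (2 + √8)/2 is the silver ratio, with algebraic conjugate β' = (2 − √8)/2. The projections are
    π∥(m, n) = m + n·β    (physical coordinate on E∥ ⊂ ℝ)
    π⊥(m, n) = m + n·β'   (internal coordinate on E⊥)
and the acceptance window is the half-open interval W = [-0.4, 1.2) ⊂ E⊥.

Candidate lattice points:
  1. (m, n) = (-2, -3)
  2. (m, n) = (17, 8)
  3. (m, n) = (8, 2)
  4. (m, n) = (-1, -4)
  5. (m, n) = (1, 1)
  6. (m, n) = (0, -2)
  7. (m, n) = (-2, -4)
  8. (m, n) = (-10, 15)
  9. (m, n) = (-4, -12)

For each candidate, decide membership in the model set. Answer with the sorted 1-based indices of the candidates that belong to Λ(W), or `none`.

Compute β' = (2−√8)/2 = -0.41421, so π⊥(m,n) = m -0.41421·n.
#1 (-2,-3): internal coord -2 + (-3)·β' = -0.75736; -0.75736 ∉ [-0.4, 1.2) → out
#2 (17,8): internal coord 17 + (8)·β' = +13.68629; +13.68629 ∉ [-0.4, 1.2) → out
#3 (8,2): internal coord 8 + (2)·β' = +7.17157; +7.17157 ∉ [-0.4, 1.2) → out
#4 (-1,-4): internal coord -1 + (-4)·β' = +0.65685; +0.65685 ∈ [-0.4, 1.2) → IN Λ
#5 (1,1): internal coord 1 + (1)·β' = +0.58579; +0.58579 ∈ [-0.4, 1.2) → IN Λ
#6 (0,-2): internal coord 0 + (-2)·β' = +0.82843; +0.82843 ∈ [-0.4, 1.2) → IN Λ
#7 (-2,-4): internal coord -2 + (-4)·β' = -0.34315; -0.34315 ∈ [-0.4, 1.2) → IN Λ
#8 (-10,15): internal coord -10 + (15)·β' = -16.21320; -16.21320 ∉ [-0.4, 1.2) → out
#9 (-4,-12): internal coord -4 + (-12)·β' = +0.97056; +0.97056 ∈ [-0.4, 1.2) → IN Λ

4, 5, 6, 7, 9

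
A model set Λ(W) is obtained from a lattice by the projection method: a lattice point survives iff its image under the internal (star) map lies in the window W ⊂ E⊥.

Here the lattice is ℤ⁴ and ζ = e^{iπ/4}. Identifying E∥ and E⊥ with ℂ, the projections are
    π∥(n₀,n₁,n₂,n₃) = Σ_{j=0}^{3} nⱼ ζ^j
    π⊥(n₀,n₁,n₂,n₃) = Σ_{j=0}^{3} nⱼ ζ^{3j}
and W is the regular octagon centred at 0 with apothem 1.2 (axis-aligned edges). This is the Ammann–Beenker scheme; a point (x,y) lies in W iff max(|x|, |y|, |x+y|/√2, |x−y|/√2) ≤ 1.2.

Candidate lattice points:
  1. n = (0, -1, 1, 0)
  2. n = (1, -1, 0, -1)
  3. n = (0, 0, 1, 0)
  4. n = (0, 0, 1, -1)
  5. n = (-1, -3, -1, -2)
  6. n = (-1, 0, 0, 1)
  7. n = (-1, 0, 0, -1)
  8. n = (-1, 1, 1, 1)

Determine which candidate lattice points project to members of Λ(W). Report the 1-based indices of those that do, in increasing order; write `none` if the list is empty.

π⊥(n) = n₀ + n₁ζ³ + n₂ζ⁶ + n₃ζ⁹ where ζ = e^{iπ/4}.
candidate 1: n = (0, -1, 1, 0) → π⊥ ≈ (+0.707107, -1.707107); max(|x|,|y|,|x±y|/√2) = 1.707107 > 1.2 ⇒ ∉ W
candidate 2: n = (1, -1, 0, -1) → π⊥ ≈ (+1.000000, -1.414214); max(|x|,|y|,|x±y|/√2) = 1.707107 > 1.2 ⇒ ∉ W
candidate 3: n = (0, 0, 1, 0) → π⊥ ≈ (+0.000000, -1.000000); max(|x|,|y|,|x±y|/√2) = 1.000000 ≤ 1.2 ⇒ ∈ W
candidate 4: n = (0, 0, 1, -1) → π⊥ ≈ (-0.707107, -1.707107); max(|x|,|y|,|x±y|/√2) = 1.707107 > 1.2 ⇒ ∉ W
candidate 5: n = (-1, -3, -1, -2) → π⊥ ≈ (-0.292893, -2.535534); max(|x|,|y|,|x±y|/√2) = 2.535534 > 1.2 ⇒ ∉ W
candidate 6: n = (-1, 0, 0, 1) → π⊥ ≈ (-0.292893, +0.707107); max(|x|,|y|,|x±y|/√2) = 0.707107 ≤ 1.2 ⇒ ∈ W
candidate 7: n = (-1, 0, 0, -1) → π⊥ ≈ (-1.707107, -0.707107); max(|x|,|y|,|x±y|/√2) = 1.707107 > 1.2 ⇒ ∉ W
candidate 8: n = (-1, 1, 1, 1) → π⊥ ≈ (-1.000000, +0.414214); max(|x|,|y|,|x±y|/√2) = 1.000000 ≤ 1.2 ⇒ ∈ W

3, 6, 8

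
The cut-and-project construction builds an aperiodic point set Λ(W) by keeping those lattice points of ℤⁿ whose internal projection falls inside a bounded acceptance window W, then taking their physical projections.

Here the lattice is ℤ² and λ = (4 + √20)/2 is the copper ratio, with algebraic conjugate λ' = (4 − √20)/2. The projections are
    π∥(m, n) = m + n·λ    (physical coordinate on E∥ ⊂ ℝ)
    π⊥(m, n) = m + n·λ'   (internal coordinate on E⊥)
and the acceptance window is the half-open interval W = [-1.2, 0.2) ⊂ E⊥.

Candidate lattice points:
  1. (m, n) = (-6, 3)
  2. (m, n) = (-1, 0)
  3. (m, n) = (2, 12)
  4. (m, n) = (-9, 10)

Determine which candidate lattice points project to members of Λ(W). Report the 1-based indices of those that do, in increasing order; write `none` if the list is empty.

Compute λ' = (4−√20)/2 = -0.23607, so π⊥(m,n) = m -0.23607·n.
[1] lift (-6,3): star map gives -6.70820; window check -1.2 ≤ -6.70820 < 0.2 is false → out
[2] lift (-1,0): star map gives -1.00000; window check -1.2 ≤ -1.00000 < 0.2 is true → IN Λ
[3] lift (2,12): star map gives -0.83282; window check -1.2 ≤ -0.83282 < 0.2 is true → IN Λ
[4] lift (-9,10): star map gives -11.36068; window check -1.2 ≤ -11.36068 < 0.2 is false → out

2, 3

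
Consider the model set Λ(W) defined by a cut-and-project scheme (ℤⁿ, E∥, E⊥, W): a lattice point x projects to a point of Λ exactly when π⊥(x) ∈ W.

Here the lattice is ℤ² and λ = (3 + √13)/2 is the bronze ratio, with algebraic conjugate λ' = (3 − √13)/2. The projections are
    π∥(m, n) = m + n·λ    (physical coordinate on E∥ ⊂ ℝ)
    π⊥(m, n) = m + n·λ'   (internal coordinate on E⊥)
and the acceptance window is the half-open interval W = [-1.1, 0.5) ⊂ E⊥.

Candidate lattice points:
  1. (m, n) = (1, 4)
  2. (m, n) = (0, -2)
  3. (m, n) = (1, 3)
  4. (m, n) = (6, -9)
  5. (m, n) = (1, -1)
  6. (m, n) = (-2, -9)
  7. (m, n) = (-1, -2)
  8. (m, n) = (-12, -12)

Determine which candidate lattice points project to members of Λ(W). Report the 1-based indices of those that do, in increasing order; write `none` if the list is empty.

1, 3, 7

Numerically λ ≈ 3.30278 and λ' = −1/λ ≈ -0.30278.
#1 (1,4): internal coord 1 + (4)·λ' = -0.21110; -0.21110 ∈ [-1.1, 0.5) → IN Λ
#2 (0,-2): internal coord 0 + (-2)·λ' = +0.60555; +0.60555 ∉ [-1.1, 0.5) → out
#3 (1,3): internal coord 1 + (3)·λ' = +0.09167; +0.09167 ∈ [-1.1, 0.5) → IN Λ
#4 (6,-9): internal coord 6 + (-9)·λ' = +8.72498; +8.72498 ∉ [-1.1, 0.5) → out
#5 (1,-1): internal coord 1 + (-1)·λ' = +1.30278; +1.30278 ∉ [-1.1, 0.5) → out
#6 (-2,-9): internal coord -2 + (-9)·λ' = +0.72498; +0.72498 ∉ [-1.1, 0.5) → out
#7 (-1,-2): internal coord -1 + (-2)·λ' = -0.39445; -0.39445 ∈ [-1.1, 0.5) → IN Λ
#8 (-12,-12): internal coord -12 + (-12)·λ' = -8.36669; -8.36669 ∉ [-1.1, 0.5) → out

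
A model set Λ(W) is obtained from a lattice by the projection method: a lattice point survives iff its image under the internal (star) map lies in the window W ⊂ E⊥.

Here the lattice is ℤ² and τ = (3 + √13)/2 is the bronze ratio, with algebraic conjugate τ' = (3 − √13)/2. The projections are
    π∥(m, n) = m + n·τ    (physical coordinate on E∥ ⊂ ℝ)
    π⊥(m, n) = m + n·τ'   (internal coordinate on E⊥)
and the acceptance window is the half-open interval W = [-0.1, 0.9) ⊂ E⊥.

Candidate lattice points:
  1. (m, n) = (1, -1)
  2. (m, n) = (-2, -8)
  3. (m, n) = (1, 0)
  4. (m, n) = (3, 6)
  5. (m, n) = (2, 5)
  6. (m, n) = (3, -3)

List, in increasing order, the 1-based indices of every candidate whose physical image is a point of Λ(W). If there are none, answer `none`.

Compute τ' = (3−√13)/2 = -0.30278, so π⊥(m,n) = m -0.30278·n.
#1 (1,-1): internal coord 1 + (-1)·τ' = +1.30278; +1.30278 ∉ [-0.1, 0.9) → out
#2 (-2,-8): internal coord -2 + (-8)·τ' = +0.42221; +0.42221 ∈ [-0.1, 0.9) → IN Λ
#3 (1,0): internal coord 1 + (0)·τ' = +1.00000; +1.00000 ∉ [-0.1, 0.9) → out
#4 (3,6): internal coord 3 + (6)·τ' = +1.18335; +1.18335 ∉ [-0.1, 0.9) → out
#5 (2,5): internal coord 2 + (5)·τ' = +0.48612; +0.48612 ∈ [-0.1, 0.9) → IN Λ
#6 (3,-3): internal coord 3 + (-3)·τ' = +3.90833; +3.90833 ∉ [-0.1, 0.9) → out

2, 5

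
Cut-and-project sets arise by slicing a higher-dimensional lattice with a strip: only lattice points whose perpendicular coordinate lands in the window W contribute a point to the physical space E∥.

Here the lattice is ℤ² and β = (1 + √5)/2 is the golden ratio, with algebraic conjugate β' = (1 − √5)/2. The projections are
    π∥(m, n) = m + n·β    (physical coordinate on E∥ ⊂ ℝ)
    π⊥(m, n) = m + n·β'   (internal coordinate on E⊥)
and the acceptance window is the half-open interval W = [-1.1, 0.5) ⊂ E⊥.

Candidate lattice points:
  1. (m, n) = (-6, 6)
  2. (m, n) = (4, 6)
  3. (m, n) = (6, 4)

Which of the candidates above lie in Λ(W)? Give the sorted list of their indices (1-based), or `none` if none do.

Numerically β ≈ 1.618034 and β' = −1/β ≈ -0.618034.
#1 (-6,6): internal coord -6 + (6)·β' = -9.708204; -9.708204 ∉ [-1.1, 0.5) → out
#2 (4,6): internal coord 4 + (6)·β' = +0.291796; +0.291796 ∈ [-1.1, 0.5) → IN Λ
#3 (6,4): internal coord 6 + (4)·β' = +3.527864; +3.527864 ∉ [-1.1, 0.5) → out

2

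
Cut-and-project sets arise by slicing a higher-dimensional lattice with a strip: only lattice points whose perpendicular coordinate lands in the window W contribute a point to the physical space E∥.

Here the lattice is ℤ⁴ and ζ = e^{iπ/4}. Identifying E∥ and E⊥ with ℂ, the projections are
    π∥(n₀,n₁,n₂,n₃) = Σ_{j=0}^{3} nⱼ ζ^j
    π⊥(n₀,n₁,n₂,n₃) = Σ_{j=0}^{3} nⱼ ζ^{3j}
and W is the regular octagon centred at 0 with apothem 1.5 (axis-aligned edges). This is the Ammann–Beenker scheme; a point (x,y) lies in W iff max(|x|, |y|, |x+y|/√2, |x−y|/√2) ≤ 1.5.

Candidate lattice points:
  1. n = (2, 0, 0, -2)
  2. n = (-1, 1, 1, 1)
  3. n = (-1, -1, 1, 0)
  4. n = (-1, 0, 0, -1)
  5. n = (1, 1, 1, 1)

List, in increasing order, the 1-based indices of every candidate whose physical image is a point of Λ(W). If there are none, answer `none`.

1, 2, 5

Internal map: ζ^{3j} for j=0..3 gives (1,0), (−√2/2,√2/2), (0,−1), (√2/2,√2/2).
#1 (2, 0, 0, -2): internal (0.585786, -1.414214); octagon support 1.414214 vs apothem 1.5 → ∈ W
#2 (-1, 1, 1, 1): internal (-1.000000, 0.414214); octagon support 1.000000 vs apothem 1.5 → ∈ W
#3 (-1, -1, 1, 0): internal (-0.292893, -1.707107); octagon support 1.707107 vs apothem 1.5 → ∉ W
#4 (-1, 0, 0, -1): internal (-1.707107, -0.707107); octagon support 1.707107 vs apothem 1.5 → ∉ W
#5 (1, 1, 1, 1): internal (1.000000, 0.414214); octagon support 1.000000 vs apothem 1.5 → ∈ W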